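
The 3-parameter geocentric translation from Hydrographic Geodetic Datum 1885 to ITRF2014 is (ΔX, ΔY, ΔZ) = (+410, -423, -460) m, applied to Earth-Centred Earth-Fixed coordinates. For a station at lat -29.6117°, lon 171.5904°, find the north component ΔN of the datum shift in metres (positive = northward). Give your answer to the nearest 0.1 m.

The local north axis is (−sin φ cos λ, −sin φ sin λ, cos φ), giving ΔN = -200.411 − 30.568 − 399.921 = -630.90 m.

ΔN = -630.9 m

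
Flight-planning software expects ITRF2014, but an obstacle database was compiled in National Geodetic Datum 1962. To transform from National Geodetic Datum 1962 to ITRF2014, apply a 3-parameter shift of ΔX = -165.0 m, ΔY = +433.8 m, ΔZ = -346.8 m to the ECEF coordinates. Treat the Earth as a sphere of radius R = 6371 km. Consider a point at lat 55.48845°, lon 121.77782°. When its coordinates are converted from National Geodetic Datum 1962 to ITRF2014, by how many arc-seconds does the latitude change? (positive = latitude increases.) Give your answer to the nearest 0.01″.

Δφ = -18.52″

sin φ = 0.824012, cos φ = 0.566572, sin λ = 0.850097, cos λ = -0.526627.
North component: ΔN = −sin φ cos λ·ΔX − sin φ sin λ·ΔY + cos φ·ΔZ = −(0.824012)(-0.526627)(-165.0) − (0.824012)(0.850097)(433.8) + (0.566572)(-346.8) = -571.96 m.
1° of latitude spans πR/180 = 111195 m, so Δφ = -571.96 / 111195 × 3600 = -18.518″.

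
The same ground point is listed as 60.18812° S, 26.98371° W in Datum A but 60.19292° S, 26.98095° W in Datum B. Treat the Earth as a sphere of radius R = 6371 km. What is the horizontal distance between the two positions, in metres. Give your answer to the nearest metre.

Δφ = -60.19292° − -60.18812° = -0.00480°; Δλ = -26.98095° − -26.98371° = +0.00276°.
1° along a meridian = πR/180 = 111195 m.
ΔN = Δφ × 111195 = -533.7 m; ΔE = Δλ × 111195 × cos(-60.18812°) = +0.00276 × 111195 × 0.497154 = 152.6 m.
Distance = √(ΔE² + ΔN²) = √(152.6² + (-533.7)²) = 555.1 m.

555 m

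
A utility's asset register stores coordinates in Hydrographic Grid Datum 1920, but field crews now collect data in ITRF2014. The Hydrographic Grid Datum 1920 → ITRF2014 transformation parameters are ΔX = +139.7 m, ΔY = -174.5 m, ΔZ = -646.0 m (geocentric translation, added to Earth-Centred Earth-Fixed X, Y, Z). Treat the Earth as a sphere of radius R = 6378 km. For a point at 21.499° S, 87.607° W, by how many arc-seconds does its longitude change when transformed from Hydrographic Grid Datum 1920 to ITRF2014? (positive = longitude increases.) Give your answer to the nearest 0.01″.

Δλ = 4.60″

sin φ = -0.366485, cos φ = 0.930424, sin λ = -0.999128, cos λ = 0.041754.
East component: ΔE = −sin λ·ΔX + cos λ·ΔY = −(-0.999128)(139.7) + (0.041754)(-174.5) = 132.29 m.
1° of latitude spans πR/180 = 111317 m; at latitude φ, 1° of longitude spans that × cos φ = 103572.1 m, so Δλ = 132.29 / 103572.1 × 3600 = 4.598″.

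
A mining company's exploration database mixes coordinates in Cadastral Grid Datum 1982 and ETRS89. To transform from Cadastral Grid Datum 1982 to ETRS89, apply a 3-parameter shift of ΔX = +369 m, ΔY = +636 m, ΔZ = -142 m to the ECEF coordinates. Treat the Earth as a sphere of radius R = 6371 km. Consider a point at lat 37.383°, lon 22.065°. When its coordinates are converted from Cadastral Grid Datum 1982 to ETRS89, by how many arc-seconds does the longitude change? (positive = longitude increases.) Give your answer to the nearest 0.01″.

sin φ = 0.607140, cos φ = 0.794595, sin λ = 0.375658, cos λ = 0.926758.
East component: ΔE = −sin λ·ΔX + cos λ·ΔY = −(0.375658)(369) + (0.926758)(636) = 450.80 m.
1° of latitude spans πR/180 = 111195 m; at latitude φ, 1° of longitude spans that × cos φ = 88354.9 m, so Δλ = 450.80 / 88354.9 × 3600 = 18.368″.

Δλ = 18.37″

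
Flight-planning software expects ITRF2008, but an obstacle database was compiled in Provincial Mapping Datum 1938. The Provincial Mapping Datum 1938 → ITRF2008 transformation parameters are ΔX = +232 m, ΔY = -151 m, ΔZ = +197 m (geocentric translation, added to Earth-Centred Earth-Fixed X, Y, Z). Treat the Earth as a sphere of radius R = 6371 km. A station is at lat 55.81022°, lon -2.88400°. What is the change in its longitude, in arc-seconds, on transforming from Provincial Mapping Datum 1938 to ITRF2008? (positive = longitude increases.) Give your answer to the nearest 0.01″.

Δλ = -8.02″

sin φ = 0.827181, cos φ = 0.561936, sin λ = -0.050314, cos λ = 0.998733.
East component: ΔE = −sin λ·ΔX + cos λ·ΔY = −(-0.050314)(232) + (0.998733)(-151) = -139.14 m.
1° of latitude spans πR/180 = 111195 m; at latitude φ, 1° of longitude spans that × cos φ = 62484.4 m, so Δλ = -139.14 / 62484.4 × 3600 = -8.016″.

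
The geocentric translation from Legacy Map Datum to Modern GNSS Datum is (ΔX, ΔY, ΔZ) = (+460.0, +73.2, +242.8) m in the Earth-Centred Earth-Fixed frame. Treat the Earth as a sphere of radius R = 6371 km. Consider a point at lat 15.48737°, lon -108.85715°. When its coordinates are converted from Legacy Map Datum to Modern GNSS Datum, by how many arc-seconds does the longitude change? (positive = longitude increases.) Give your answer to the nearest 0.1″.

Δλ = 13.8″

sin φ = 0.267026, cos φ = 0.963689, sin λ = -0.946327, cos λ = -0.323210.
East component: ΔE = −sin λ·ΔX + cos λ·ΔY = −(-0.946327)(460.0) + (-0.323210)(73.2) = 411.65 m.
1° of latitude spans πR/180 = 111195 m; at latitude φ, 1° of longitude spans that × cos φ = 107157.4 m, so Δλ = 411.65 / 107157.4 × 3600 = 13.830″.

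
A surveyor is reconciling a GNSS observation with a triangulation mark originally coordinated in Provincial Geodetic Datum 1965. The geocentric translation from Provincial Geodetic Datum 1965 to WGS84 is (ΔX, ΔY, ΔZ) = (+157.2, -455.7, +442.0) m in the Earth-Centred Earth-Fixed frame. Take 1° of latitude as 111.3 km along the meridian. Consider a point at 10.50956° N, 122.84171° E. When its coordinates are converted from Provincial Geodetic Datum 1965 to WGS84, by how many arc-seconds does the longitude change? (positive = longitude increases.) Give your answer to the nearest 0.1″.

Δλ = 3.8″

sin φ = 0.182400, cos φ = 0.983224, sin λ = 0.840172, cos λ = -0.542320.
East component: ΔE = −sin λ·ΔX + cos λ·ΔY = −(0.840172)(157.2) + (-0.542320)(-455.7) = 115.06 m.
1° of latitude spans 111300 m; at latitude φ, 1° of longitude spans that × cos φ = 109432.9 m, so Δλ = 115.06 / 109432.9 × 3600 = 3.785″.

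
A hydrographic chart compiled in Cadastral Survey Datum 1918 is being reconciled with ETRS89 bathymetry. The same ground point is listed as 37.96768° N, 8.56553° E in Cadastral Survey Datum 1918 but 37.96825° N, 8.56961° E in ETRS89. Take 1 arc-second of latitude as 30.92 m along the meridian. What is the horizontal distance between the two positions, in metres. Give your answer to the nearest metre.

364 m

Δφ = 37.96825° − 37.96768° = +0.00057°; Δλ = 8.56961° − 8.56553° = +0.00408°.
1° of latitude = 3600 × 30.92 = 111312 m.
ΔN = Δφ × 111312 = 63.4 m; ΔE = Δλ × 111312 × cos(37.96768°) = +0.00408 × 111312 × 0.788358 = 358.0 m.
Distance = √(ΔE² + ΔN²) = √(358.0² + 63.4²) = 363.6 m.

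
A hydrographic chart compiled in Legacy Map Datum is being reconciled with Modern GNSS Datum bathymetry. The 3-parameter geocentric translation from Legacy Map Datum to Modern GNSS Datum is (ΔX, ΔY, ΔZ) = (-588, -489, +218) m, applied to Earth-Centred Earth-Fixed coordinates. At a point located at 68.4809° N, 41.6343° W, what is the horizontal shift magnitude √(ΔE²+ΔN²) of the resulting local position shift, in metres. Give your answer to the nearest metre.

At φ = 68.4809°, λ = -41.6343°: sin φ = 0.930295, cos φ = 0.366811, sin λ = -0.664374, cos λ = 0.747400.
ΔE = −sin λ·ΔX + cos λ·ΔY = −(-0.664374)·(-588) + (0.747400)·(-489) = -756.13 m.
ΔN = −sin φ cos λ·ΔX − sin φ sin λ·ΔY + cos φ·ΔZ = −(0.930295)(0.747400)(-588) − (0.930295)(-0.664374)(-489) + (0.366811)(218) = 186.57 m.
Horizontal magnitude = √(ΔE² + ΔN²) = √((-756.13)² + 186.57²) = 778.81 m.

779 m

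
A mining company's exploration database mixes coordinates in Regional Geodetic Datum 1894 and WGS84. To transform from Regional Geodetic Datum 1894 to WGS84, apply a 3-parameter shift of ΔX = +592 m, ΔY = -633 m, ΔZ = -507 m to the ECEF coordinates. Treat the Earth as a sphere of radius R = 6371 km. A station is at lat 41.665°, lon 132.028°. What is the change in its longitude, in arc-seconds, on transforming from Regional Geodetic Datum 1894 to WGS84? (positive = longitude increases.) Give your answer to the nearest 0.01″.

sin φ = 0.664774, cos φ = 0.747044, sin λ = 0.742818, cos λ = -0.669494.
East component: ΔE = −sin λ·ΔX + cos λ·ΔY = −(0.742818)(592) + (-0.669494)(-633) = -15.96 m.
1° of latitude spans πR/180 = 111195 m; at latitude φ, 1° of longitude spans that × cos φ = 83067.5 m, so Δλ = -15.96 / 83067.5 × 3600 = -0.692″.

Δλ = -0.69″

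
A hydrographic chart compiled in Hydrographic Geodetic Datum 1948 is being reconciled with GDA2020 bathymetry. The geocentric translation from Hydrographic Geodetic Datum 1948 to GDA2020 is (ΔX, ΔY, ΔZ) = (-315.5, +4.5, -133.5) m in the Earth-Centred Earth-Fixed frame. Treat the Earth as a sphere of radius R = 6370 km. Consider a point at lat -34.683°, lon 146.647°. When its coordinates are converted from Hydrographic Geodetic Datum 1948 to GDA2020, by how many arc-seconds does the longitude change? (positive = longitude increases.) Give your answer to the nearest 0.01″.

sin φ = -0.569036, cos φ = 0.822313, sin λ = 0.549796, cos λ = -0.835299.
East component: ΔE = −sin λ·ΔX + cos λ·ΔY = −(0.549796)(-315.5) + (-0.835299)(4.5) = 169.70 m.
1° of latitude spans πR/180 = 111177 m; at latitude φ, 1° of longitude spans that × cos φ = 91422.7 m, so Δλ = 169.70 / 91422.7 × 3600 = 6.682″.

Δλ = 6.68″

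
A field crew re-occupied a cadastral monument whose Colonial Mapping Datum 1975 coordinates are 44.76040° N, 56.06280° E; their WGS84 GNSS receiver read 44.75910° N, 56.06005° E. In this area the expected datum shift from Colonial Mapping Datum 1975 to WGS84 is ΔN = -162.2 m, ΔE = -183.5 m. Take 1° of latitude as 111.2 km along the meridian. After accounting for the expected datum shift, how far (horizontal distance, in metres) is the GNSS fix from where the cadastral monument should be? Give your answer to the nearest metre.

38 m

Observed coordinate differences: Δφ = -0.00130°, Δλ = -0.00275°.
Converting to metres (1° lat = 111200 m, cos φ = 0.710058): observed ΔN = -144.6 m, observed ΔE = -217.1 m.
Subtracting the expected shift leaves a residual of -144.6 − (-162.2) = 17.6 m north and -217.1 − (-183.5) = -33.6 m east.
Residual distance = √(17.6² + (-33.6)²) = 38.0 m.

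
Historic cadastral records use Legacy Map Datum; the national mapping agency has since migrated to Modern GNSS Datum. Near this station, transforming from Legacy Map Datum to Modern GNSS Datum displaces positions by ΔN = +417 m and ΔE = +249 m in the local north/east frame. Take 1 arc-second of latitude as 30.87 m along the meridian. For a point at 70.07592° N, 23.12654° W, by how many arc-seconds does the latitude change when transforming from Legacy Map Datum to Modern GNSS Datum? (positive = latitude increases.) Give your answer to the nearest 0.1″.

Δφ = 13.5″

1″ of latitude = 30.87 m, so Δφ = 417.0 / 30.87 = 13.508″.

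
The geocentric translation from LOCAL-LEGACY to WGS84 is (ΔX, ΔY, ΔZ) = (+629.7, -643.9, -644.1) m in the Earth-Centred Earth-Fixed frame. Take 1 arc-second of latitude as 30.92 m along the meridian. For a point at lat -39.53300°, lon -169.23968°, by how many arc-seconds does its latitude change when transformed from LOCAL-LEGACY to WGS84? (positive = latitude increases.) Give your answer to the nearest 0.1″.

sin φ = -0.636523, cos φ = 0.771258, sin λ = -0.186701, cos λ = -0.982417.
North component: ΔN = −sin φ cos λ·ΔX − sin φ sin λ·ΔY + cos φ·ΔZ = −(-0.636523)(-0.982417)(629.7) − (-0.636523)(-0.186701)(-643.9) + (0.771258)(-644.1) = -814.02 m.
1° of latitude spans 3600 × 30.92 = 111312 m, so Δφ = -814.02 / 111312 × 3600 = -26.327″.

Δφ = -26.3″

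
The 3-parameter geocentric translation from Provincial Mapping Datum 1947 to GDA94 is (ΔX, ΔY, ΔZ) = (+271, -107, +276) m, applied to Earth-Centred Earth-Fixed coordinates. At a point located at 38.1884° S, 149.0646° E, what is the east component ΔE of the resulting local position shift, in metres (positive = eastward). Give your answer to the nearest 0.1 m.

ΔE = -47.5 m

At φ = -38.1884°, λ = 149.0646°: sin φ = -0.618249, cos φ = 0.785982, sin λ = 0.514071, cos λ = -0.857747.
ΔE = −sin λ·ΔX + cos λ·ΔY = −(0.514071)·(271) + (-0.857747)·(-107) = -47.53 m.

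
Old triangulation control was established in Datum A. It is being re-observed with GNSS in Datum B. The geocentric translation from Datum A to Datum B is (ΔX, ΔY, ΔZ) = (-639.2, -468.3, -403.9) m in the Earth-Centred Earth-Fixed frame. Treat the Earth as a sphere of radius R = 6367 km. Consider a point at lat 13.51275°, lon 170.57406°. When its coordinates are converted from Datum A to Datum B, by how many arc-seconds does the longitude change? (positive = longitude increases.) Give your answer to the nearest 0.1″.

sin φ = 0.233662, cos φ = 0.972318, sin λ = 0.163773, cos λ = -0.986498.
East component: ΔE = −sin λ·ΔX + cos λ·ΔY = −(0.163773)(-639.2) + (-0.986498)(-468.3) = 566.66 m.
1° of latitude spans πR/180 = 111125 m; at latitude φ, 1° of longitude spans that × cos φ = 108048.9 m, so Δλ = 566.66 / 108048.9 × 3600 = 18.880″.

Δλ = 18.9″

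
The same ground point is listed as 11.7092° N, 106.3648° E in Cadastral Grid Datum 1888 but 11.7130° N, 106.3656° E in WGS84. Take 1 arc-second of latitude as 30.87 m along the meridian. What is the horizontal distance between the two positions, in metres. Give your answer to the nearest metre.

431 m

Δφ = 11.7130° − 11.7092° = +0.0038°; Δλ = 106.3656° − 106.3648° = +0.0008°.
1° of latitude = 3600 × 30.87 = 111132 m.
ΔN = Δφ × 111132 = 422.3 m; ΔE = Δλ × 111132 × cos(11.7092°) = +0.0008 × 111132 × 0.979190 = 87.1 m.
Distance = √(ΔE² + ΔN²) = √(87.1² + 422.3²) = 431.2 m.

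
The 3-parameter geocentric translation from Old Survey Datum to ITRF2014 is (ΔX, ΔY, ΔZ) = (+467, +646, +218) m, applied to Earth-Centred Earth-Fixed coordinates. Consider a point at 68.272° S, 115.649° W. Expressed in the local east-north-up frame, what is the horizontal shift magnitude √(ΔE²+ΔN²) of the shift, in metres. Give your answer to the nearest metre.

663 m

The local east axis at (φ, λ) is (−sin λ, cos λ, 0), so ΔE = −sin(-115.649°)·467 + cos(-115.649°)·646 = 141.36 m.
The local north axis is (−sin φ cos λ, −sin φ sin λ, cos φ), giving ΔN = -187.782 − 540.970 + 80.704 = -648.05 m.
Horizontal magnitude = √(ΔE² + ΔN²) = √(141.36² + (-648.05)²) = 663.29 m.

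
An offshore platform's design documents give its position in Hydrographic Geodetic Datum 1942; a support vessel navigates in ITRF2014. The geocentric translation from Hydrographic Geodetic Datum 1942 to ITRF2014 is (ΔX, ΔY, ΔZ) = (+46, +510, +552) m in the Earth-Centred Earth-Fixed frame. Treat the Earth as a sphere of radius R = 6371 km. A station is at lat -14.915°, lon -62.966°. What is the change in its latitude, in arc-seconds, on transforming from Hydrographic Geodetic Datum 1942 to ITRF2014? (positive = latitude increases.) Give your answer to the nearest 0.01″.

sin φ = -0.257386, cos φ = 0.966309, sin λ = -0.890737, cos λ = 0.454519.
North component: ΔN = −sin φ cos λ·ΔX − sin φ sin λ·ΔY + cos φ·ΔZ = −(-0.257386)(0.454519)(46) − (-0.257386)(-0.890737)(510) + (0.966309)(552) = 421.86 m.
1° of latitude spans πR/180 = 111195 m, so Δφ = 421.86 / 111195 × 3600 = 13.658″.

Δφ = 13.66″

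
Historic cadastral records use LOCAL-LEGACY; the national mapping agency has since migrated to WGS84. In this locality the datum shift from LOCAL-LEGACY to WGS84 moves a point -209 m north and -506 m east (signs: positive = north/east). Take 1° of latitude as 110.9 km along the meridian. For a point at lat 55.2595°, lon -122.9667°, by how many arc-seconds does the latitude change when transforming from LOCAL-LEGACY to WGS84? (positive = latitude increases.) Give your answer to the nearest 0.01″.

Δφ = -6.78″

1° of latitude = 110.9 km, so Δφ = -209.0 / 110900 = -0.0018846° = -6.784″.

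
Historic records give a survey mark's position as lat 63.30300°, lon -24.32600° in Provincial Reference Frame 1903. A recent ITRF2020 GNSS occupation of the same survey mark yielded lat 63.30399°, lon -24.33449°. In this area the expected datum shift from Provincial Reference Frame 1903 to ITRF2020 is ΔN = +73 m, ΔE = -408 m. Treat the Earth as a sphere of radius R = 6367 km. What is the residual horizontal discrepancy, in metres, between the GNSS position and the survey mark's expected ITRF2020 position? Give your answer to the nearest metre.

40 m

Observed coordinate differences: Δφ = +0.00099°, Δλ = -0.00849°.
Converting to metres (1° lat = 111125 m, cos φ = 0.449272): observed ΔN = 110.0 m, observed ΔE = -423.9 m.
Subtracting the expected shift leaves a residual of 110.0 − (73) = 37.0 m north and -423.9 − (-408) = -15.9 m east.
Residual distance = √(37.0² + (-15.9)²) = 40.3 m.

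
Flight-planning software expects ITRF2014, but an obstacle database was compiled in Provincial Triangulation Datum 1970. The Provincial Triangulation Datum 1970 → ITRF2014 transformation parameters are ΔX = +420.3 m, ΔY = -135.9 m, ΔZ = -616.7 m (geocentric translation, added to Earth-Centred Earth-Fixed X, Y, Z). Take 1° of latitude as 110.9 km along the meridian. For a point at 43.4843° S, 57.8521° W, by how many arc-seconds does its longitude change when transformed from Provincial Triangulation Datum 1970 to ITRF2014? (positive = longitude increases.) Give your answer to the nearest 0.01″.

sin φ = -0.688156, cos φ = 0.725563, sin λ = -0.846677, cos λ = 0.532107.
East component: ΔE = −sin λ·ΔX + cos λ·ΔY = −(-0.846677)(420.3) + (0.532107)(-135.9) = 283.55 m.
1° of latitude spans 110900 m; at latitude φ, 1° of longitude spans that × cos φ = 80464.9 m, so Δλ = 283.55 / 80464.9 × 3600 = 12.686″.

Δλ = 12.69″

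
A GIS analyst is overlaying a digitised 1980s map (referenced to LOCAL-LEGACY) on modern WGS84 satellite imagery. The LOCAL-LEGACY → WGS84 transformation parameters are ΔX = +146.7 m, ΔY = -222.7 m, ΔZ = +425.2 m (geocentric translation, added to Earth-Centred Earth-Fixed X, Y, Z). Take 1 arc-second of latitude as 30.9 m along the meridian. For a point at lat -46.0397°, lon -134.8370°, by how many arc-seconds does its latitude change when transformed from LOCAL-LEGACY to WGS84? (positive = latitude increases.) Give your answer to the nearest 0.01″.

sin φ = -0.719821, cos φ = 0.694160, sin λ = -0.709116, cos λ = -0.705092.
North component: ΔN = −sin φ cos λ·ΔX − sin φ sin λ·ΔY + cos φ·ΔZ = −(-0.719821)(-0.705092)(146.7) − (-0.719821)(-0.709116)(-222.7) + (0.694160)(425.2) = 334.37 m.
1° of latitude spans 3600 × 30.90 = 111240 m, so Δφ = 334.37 / 111240 × 3600 = 10.821″.

Δφ = 10.82″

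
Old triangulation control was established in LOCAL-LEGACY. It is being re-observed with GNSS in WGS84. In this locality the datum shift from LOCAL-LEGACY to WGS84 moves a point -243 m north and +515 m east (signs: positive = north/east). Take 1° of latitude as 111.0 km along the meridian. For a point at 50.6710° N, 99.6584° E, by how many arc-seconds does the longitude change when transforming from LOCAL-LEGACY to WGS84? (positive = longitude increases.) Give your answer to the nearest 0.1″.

Δλ = 26.4″

At latitude 50.6710°, cos φ = 0.633772.
1° of longitude at this latitude = 111.0 × cos φ = 70.35 km, so Δλ = 515.0 / 70348.7 = 0.0073207° = 26.354″.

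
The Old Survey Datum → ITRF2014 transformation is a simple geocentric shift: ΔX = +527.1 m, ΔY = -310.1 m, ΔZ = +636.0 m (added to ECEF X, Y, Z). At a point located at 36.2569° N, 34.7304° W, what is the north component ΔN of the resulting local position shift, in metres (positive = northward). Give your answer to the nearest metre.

ΔN = 152 m

The local north axis is (−sin φ cos λ, −sin φ sin λ, cos φ), giving ΔN = -256.193 − 104.483 + 512.853 = 152.18 m.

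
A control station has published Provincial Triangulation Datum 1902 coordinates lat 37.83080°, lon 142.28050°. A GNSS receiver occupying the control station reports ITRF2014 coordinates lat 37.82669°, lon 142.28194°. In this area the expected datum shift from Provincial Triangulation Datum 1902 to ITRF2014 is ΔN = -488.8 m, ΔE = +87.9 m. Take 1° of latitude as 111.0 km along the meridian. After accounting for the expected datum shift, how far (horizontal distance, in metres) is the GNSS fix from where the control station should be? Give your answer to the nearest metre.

Observed coordinate differences: Δφ = -0.00411°, Δλ = +0.00144°.
Converting to metres (1° lat = 111000 m, cos φ = 0.789825): observed ΔN = -456.2 m, observed ΔE = 126.2 m.
Subtracting the expected shift leaves a residual of -456.2 − (-488.8) = 32.6 m north and 126.2 − (87.9) = 38.3 m east.
Residual distance = √(32.6² + 38.3²) = 50.3 m.

50 m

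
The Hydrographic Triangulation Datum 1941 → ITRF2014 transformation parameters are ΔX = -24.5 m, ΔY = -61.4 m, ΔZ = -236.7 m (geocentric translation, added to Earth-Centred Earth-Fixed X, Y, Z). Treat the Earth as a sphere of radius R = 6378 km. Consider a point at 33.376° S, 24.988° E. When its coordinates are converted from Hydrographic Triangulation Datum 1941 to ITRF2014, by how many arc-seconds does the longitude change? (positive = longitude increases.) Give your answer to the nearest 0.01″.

Δλ = -1.75″

sin φ = -0.550131, cos φ = 0.835078, sin λ = 0.422428, cos λ = 0.906396.
East component: ΔE = −sin λ·ΔX + cos λ·ΔY = −(0.422428)(-24.5) + (0.906396)(-61.4) = -45.30 m.
1° of latitude spans πR/180 = 111317 m; at latitude φ, 1° of longitude spans that × cos φ = 92958.5 m, so Δλ = -45.30 / 92958.5 × 3600 = -1.754″.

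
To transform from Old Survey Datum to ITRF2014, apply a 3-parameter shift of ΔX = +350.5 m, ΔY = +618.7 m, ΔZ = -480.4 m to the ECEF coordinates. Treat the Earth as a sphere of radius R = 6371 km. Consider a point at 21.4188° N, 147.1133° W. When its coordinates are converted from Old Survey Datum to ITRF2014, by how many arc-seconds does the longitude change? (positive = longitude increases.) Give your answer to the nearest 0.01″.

Δλ = -11.45″

sin φ = 0.365182, cos φ = 0.930936, sin λ = -0.542980, cos λ = -0.839746.
East component: ΔE = −sin λ·ΔX + cos λ·ΔY = −(-0.542980)(350.5) + (-0.839746)(618.7) = -329.24 m.
1° of latitude spans πR/180 = 111195 m; at latitude φ, 1° of longitude spans that × cos φ = 103515.4 m, so Δλ = -329.24 / 103515.4 × 3600 = -11.450″.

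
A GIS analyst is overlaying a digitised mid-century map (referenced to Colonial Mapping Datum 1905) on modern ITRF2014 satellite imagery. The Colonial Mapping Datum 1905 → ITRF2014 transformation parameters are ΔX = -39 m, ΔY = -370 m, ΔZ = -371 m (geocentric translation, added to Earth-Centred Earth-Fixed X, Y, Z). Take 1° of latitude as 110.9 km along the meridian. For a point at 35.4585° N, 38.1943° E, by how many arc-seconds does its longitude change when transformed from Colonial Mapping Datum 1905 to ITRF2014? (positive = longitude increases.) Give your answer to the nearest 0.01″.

Δλ = -10.63″

sin φ = 0.580113, cos φ = 0.814536, sin λ = 0.618330, cos λ = 0.785918.
East component: ΔE = −sin λ·ΔX + cos λ·ΔY = −(0.618330)(-39) + (0.785918)(-370) = -266.67 m.
1° of latitude spans 110900 m; at latitude φ, 1° of longitude spans that × cos φ = 90332.0 m, so Δλ = -266.67 / 90332.0 × 3600 = -10.628″.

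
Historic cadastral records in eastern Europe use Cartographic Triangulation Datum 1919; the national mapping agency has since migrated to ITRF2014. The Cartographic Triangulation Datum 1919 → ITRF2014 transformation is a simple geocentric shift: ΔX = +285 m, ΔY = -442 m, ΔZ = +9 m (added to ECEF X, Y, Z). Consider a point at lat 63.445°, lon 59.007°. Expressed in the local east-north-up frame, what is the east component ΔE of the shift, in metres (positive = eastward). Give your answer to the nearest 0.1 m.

ΔE = -471.9 m

At φ = 63.445°, λ = 59.007°: sin φ = 0.894506, cos φ = 0.447057, sin λ = 0.857230, cos λ = 0.514933.
ΔE = −sin λ·ΔX + cos λ·ΔY = −(0.857230)·(285) + (0.514933)·(-442) = -471.91 m.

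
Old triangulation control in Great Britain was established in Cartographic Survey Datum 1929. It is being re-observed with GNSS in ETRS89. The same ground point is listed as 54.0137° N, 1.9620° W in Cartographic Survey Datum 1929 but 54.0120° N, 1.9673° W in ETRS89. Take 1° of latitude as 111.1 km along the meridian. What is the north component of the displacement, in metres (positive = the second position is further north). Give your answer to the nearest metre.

ΔN = -189 m

Δφ = 54.0120° − 54.0137° = -0.0017°; Δλ = -1.9673° − -1.9620° = -0.0053°.
ΔN = Δφ × 111100 = -188.9 m; ΔE = Δλ × 111100 × cos(54.0137°) = -0.0053 × 111100 × 0.587592 = -346.0 m.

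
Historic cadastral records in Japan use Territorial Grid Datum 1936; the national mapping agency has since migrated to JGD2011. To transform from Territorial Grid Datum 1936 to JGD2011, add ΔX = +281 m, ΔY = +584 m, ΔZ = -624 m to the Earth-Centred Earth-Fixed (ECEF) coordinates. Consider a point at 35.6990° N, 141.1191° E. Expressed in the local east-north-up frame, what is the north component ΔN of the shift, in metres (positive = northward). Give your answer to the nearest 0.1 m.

ΔN = -593.0 m

The local north axis is (−sin φ cos λ, −sin φ sin λ, cos φ), giving ΔN = 127.644 − 213.909 − 506.746 = -593.01 m.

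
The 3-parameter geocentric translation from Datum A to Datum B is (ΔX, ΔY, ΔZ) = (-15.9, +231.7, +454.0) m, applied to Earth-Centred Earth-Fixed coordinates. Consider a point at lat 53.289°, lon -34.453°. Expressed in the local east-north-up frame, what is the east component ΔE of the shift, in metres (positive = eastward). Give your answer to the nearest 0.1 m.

ΔE = 182.1 m

The local east axis at (φ, λ) is (−sin λ, cos λ, 0), so ΔE = −sin(-34.453°)·(-15.9) + cos(-34.453°)·231.7 = 182.06 m.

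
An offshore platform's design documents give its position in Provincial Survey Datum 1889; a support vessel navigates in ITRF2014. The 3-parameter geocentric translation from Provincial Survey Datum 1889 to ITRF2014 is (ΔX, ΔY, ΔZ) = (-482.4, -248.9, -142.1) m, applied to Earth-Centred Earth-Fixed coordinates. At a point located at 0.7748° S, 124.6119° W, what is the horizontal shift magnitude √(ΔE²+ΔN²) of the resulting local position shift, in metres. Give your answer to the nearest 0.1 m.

289.4 m

At φ = -0.7748°, λ = -124.6119°: sin φ = -0.013522, cos φ = 0.999909, sin λ = -0.823018, cos λ = -0.568015.
ΔE = −sin λ·ΔX + cos λ·ΔY = −(-0.823018)·(-482.4) + (-0.568015)·(-248.9) = -255.65 m.
ΔN = −sin φ cos λ·ΔX − sin φ sin λ·ΔY + cos φ·ΔZ = −(-0.013522)(-0.568015)(-482.4) − (-0.013522)(-0.823018)(-248.9) + (0.999909)(-142.1) = -135.61 m.
Horizontal magnitude = √(ΔE² + ΔN²) = √((-255.65)² + (-135.61)²) = 289.39 m.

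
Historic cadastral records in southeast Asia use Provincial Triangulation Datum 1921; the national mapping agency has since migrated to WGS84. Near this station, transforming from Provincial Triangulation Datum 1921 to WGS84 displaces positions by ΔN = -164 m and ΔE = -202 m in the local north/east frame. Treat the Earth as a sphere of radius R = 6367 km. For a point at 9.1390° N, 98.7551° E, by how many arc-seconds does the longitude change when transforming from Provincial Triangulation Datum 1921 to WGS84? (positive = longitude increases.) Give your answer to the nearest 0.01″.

Δλ = -6.63″

At latitude 9.1390°, cos φ = 0.987306.
One radian of longitude at latitude φ spans R cos φ, so Δλ = ΔE / (R cos φ) = -202.0 / (6367000 × 0.987306) = -3.2134e-05 rad = -6.628″.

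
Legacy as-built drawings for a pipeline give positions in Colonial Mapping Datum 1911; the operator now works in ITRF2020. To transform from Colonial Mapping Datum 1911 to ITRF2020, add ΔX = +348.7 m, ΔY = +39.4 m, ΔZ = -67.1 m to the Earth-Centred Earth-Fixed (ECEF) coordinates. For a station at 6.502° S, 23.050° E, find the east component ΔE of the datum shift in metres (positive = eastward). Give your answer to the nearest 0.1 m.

The local east axis at (φ, λ) is (−sin λ, cos λ, 0), so ΔE = −sin(23.050°)·348.7 + cos(23.050°)·39.4 = -100.27 m.

ΔE = -100.3 m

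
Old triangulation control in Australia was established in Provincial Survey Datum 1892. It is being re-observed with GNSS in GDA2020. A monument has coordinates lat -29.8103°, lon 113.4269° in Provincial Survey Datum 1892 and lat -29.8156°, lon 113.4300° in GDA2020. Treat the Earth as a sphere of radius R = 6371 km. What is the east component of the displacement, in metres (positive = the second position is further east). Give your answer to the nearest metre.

Δφ = -29.8156° − -29.8103° = -0.0053°; Δλ = 113.4300° − 113.4269° = +0.0031°.
1° along a meridian = πR/180 = 111195 m.
ΔN = Δφ × 111195 = -589.3 m; ΔE = Δλ × 111195 × cos(-29.8103°) = +0.0031 × 111195 × 0.867676 = 299.1 m.

ΔE = 299 m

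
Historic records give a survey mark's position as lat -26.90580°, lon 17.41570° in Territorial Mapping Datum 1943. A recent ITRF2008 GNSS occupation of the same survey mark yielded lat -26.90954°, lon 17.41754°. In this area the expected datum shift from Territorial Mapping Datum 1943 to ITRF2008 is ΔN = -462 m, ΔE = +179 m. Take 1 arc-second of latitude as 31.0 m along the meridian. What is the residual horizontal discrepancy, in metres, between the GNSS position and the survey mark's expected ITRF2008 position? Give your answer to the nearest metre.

45 m

Observed coordinate differences: Δφ = -0.00374°, Δλ = +0.00184°.
Converting to metres (1° lat = 111600 m, cos φ = 0.891752): observed ΔN = -417.4 m, observed ΔE = 183.1 m.
Subtracting the expected shift leaves a residual of -417.4 − (-462) = 44.6 m north and 183.1 − (179) = 4.1 m east.
Residual distance = √(44.6² + 4.1²) = 44.8 m.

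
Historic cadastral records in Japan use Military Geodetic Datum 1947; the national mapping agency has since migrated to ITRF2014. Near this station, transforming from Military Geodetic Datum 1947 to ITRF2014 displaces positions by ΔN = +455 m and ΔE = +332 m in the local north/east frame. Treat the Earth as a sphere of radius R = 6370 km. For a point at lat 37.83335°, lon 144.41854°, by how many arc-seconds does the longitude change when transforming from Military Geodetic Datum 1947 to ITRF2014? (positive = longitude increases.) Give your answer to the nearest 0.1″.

At latitude 37.83335°, cos φ = 0.789798.
One radian of longitude at latitude φ spans R cos φ, so Δλ = ΔE / (R cos φ) = 332.0 / (6370000 × 0.789798) = 6.5991e-05 rad = 13.612″.

Δλ = 13.6″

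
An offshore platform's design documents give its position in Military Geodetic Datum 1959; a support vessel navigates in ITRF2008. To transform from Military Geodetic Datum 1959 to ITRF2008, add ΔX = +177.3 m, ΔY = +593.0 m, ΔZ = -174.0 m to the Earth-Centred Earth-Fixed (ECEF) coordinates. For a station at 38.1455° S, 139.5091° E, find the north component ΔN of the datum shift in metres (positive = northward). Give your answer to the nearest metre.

At φ = -38.1455°, λ = 139.5091°: sin φ = -0.617661, cos φ = 0.786445, sin λ = 0.649327, cos λ = -0.760509.
ΔN = −sin φ cos λ·ΔX − sin φ sin λ·ΔY + cos φ·ΔZ = −(-0.617661)(-0.760509)(177.3) − (-0.617661)(0.649327)(593.0) + (0.786445)(-174.0) = 17.71 m.

ΔN = 18 m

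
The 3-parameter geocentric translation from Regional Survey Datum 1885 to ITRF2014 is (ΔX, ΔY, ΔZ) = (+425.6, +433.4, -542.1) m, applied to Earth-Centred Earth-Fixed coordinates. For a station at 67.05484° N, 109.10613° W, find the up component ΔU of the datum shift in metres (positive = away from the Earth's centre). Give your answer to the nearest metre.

The local up (radial) axis is (cos φ cos λ, cos φ sin λ, sin φ), giving ΔU = -54.309 − 159.654 − 499.208 = -713.17 m.

ΔU = -713 m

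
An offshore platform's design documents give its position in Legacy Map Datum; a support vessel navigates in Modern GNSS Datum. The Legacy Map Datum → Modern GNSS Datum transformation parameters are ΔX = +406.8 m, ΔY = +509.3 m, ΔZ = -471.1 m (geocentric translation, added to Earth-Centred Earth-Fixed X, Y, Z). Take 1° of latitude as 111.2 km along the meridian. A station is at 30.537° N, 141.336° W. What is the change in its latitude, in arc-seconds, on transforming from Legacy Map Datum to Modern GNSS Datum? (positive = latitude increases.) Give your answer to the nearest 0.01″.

Δφ = -2.68″

sin φ = 0.508095, cos φ = 0.861301, sin λ = -0.624752, cos λ = -0.780823.
North component: ΔN = −sin φ cos λ·ΔX − sin φ sin λ·ΔY + cos φ·ΔZ = −(0.508095)(-0.780823)(406.8) − (0.508095)(-0.624752)(509.3) + (0.861301)(-471.1) = -82.70 m.
1° of latitude spans 111200 m, so Δφ = -82.70 / 111200 × 3600 = -2.677″.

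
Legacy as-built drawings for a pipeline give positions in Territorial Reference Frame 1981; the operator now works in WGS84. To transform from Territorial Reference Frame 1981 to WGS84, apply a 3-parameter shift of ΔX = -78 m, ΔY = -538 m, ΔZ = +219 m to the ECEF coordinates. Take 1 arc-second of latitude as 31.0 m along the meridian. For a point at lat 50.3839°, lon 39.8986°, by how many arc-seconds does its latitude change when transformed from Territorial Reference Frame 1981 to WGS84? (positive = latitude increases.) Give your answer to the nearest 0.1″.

sin φ = 0.770334, cos φ = 0.637640, sin λ = 0.641431, cos λ = 0.767181.
North component: ΔN = −sin φ cos λ·ΔX − sin φ sin λ·ΔY + cos φ·ΔZ = −(0.770334)(0.767181)(-78) − (0.770334)(0.641431)(-538) + (0.637640)(219) = 451.57 m.
1° of latitude spans 3600 × 31.00 = 111600 m, so Δφ = 451.57 / 111600 × 3600 = 14.567″.

Δφ = 14.6″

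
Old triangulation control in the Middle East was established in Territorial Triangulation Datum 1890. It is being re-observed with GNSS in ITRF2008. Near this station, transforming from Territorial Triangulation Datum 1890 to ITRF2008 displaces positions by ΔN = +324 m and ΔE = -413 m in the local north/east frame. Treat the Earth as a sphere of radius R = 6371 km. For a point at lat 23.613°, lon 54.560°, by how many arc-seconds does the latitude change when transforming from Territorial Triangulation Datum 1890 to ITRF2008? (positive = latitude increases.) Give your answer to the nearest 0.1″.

Δφ = 10.5″

On a sphere of radius R, 1 rad of latitude = R, so Δφ = ΔN / R = 324.0 / 6371000 = 5.0855e-05 rad = 10.490″.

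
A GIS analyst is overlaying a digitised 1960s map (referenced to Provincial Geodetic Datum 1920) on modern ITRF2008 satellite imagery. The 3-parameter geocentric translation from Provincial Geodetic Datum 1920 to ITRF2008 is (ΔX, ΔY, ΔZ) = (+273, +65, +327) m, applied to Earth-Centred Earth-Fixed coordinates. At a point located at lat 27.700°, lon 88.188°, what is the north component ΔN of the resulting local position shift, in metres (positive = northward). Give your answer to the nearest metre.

ΔN = 255 m

The local north axis is (−sin φ cos λ, −sin φ sin λ, cos φ), giving ΔN = -4.013 − 30.200 + 289.524 = 255.31 m.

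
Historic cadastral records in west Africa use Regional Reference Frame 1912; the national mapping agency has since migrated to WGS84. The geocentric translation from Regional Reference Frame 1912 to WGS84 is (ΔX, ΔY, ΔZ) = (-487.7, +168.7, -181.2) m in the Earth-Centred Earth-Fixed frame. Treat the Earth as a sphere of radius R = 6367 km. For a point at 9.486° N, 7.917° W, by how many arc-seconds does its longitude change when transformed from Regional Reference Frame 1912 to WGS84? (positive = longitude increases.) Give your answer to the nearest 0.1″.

sin φ = 0.164807, cos φ = 0.986326, sin λ = -0.137738, cos λ = 0.990469.
East component: ΔE = −sin λ·ΔX + cos λ·ΔY = −(-0.137738)(-487.7) + (0.990469)(168.7) = 99.92 m.
1° of latitude spans πR/180 = 111125 m; at latitude φ, 1° of longitude spans that × cos φ = 109605.6 m, so Δλ = 99.92 / 109605.6 × 3600 = 3.282″.

Δλ = 3.3″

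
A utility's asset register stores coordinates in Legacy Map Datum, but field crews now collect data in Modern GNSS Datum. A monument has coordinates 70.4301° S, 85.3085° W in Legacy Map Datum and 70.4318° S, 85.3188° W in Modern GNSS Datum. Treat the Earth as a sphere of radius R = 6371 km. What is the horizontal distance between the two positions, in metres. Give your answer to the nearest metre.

428 m

Δφ = -70.4318° − -70.4301° = -0.0017°; Δλ = -85.3188° − -85.3085° = -0.0103°.
1° along a meridian = πR/180 = 111195 m.
ΔN = Δφ × 111195 = -189.0 m; ΔE = Δλ × 111195 × cos(-70.4301°) = -0.0103 × 111195 × 0.334957 = -383.6 m.
Distance = √(ΔE² + ΔN²) = √((-383.6)² + (-189.0)²) = 427.7 m.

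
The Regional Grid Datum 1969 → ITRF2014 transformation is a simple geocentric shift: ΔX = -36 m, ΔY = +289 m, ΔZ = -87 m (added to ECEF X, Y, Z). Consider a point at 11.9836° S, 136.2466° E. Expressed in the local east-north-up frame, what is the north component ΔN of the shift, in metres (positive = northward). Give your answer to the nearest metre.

At φ = -11.9836°, λ = 136.2466°: sin φ = -0.207632, cos φ = 0.978207, sin λ = 0.691556, cos λ = -0.722323.
ΔN = −sin φ cos λ·ΔX − sin φ sin λ·ΔY + cos φ·ΔZ = −(-0.207632)(-0.722323)(-36) − (-0.207632)(0.691556)(289) + (0.978207)(-87) = -38.21 m.

ΔN = -38 m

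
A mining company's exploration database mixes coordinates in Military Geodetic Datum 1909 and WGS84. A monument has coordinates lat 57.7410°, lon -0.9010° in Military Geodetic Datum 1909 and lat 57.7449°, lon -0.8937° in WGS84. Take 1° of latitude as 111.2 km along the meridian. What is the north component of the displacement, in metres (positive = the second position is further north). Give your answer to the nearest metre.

Δφ = 57.7449° − 57.7410° = +0.0039°; Δλ = -0.8937° − -0.9010° = +0.0073°.
ΔN = Δφ × 111200 = 433.7 m; ΔE = Δλ × 111200 × cos(57.7410°) = +0.0073 × 111200 × 0.533747 = 433.3 m.

ΔN = 434 m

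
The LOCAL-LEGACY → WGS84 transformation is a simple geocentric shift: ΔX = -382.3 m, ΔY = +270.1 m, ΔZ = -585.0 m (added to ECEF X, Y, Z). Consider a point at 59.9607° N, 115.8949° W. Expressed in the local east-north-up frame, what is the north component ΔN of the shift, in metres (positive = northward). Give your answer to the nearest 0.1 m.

The local north axis is (−sin φ cos λ, −sin φ sin λ, cos φ), giving ΔN = -144.533 + 210.344 − 292.847 = -227.04 m.

ΔN = -227.0 m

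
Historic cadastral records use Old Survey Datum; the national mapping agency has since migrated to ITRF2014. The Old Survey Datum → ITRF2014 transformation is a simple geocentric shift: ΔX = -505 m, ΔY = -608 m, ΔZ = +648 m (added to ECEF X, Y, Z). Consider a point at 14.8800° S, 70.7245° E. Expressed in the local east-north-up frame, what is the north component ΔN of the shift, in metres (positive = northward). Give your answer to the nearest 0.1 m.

At φ = -14.8800°, λ = 70.7245°: sin φ = -0.256795, cos φ = 0.966466, sin λ = 0.943942, cos λ = 0.330111.
ΔN = −sin φ cos λ·ΔX − sin φ sin λ·ΔY + cos φ·ΔZ = −(-0.256795)(0.330111)(-505) − (-0.256795)(0.943942)(-608) + (0.966466)(648) = 436.08 m.

ΔN = 436.1 m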